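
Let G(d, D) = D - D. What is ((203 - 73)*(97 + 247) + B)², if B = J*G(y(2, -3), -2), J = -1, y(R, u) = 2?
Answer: 1999878400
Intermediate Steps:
G(d, D) = 0
B = 0 (B = -1*0 = 0)
((203 - 73)*(97 + 247) + B)² = ((203 - 73)*(97 + 247) + 0)² = (130*344 + 0)² = (44720 + 0)² = 44720² = 1999878400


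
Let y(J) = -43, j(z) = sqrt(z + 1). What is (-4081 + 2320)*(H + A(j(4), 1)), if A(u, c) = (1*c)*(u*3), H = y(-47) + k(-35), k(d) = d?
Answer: 137358 - 5283*sqrt(5) ≈ 1.2554e+5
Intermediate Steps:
j(z) = sqrt(1 + z)
H = -78 (H = -43 - 35 = -78)
A(u, c) = 3*c*u (A(u, c) = c*(3*u) = 3*c*u)
(-4081 + 2320)*(H + A(j(4), 1)) = (-4081 + 2320)*(-78 + 3*1*sqrt(1 + 4)) = -1761*(-78 + 3*1*sqrt(5)) = -1761*(-78 + 3*sqrt(5)) = 137358 - 5283*sqrt(5)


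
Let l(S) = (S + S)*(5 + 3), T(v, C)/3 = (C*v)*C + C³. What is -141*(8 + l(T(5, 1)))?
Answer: -41736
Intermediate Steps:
T(v, C) = 3*C³ + 3*v*C² (T(v, C) = 3*((C*v)*C + C³) = 3*(v*C² + C³) = 3*(C³ + v*C²) = 3*C³ + 3*v*C²)
l(S) = 16*S (l(S) = (2*S)*8 = 16*S)
-141*(8 + l(T(5, 1))) = -141*(8 + 16*(3*1²*(1 + 5))) = -141*(8 + 16*(3*1*6)) = -141*(8 + 16*18) = -141*(8 + 288) = -141*296 = -41736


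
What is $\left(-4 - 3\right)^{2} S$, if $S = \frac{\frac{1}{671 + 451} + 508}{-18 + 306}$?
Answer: $\frac{27928873}{323136} \approx 86.431$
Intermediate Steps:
$S = \frac{569977}{323136}$ ($S = \frac{\frac{1}{1122} + 508}{288} = \left(\frac{1}{1122} + 508\right) \frac{1}{288} = \frac{569977}{1122} \cdot \frac{1}{288} = \frac{569977}{323136} \approx 1.7639$)
$\left(-4 - 3\right)^{2} S = \left(-4 - 3\right)^{2} \cdot \frac{569977}{323136} = \left(-7\right)^{2} \cdot \frac{569977}{323136} = 49 \cdot \frac{569977}{323136} = \frac{27928873}{323136}$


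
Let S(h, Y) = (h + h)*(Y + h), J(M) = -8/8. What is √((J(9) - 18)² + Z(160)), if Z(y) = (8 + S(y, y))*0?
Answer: 19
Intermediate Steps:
J(M) = -1 (J(M) = -8*⅛ = -1)
S(h, Y) = 2*h*(Y + h) (S(h, Y) = (2*h)*(Y + h) = 2*h*(Y + h))
Z(y) = 0 (Z(y) = (8 + 2*y*(y + y))*0 = (8 + 2*y*(2*y))*0 = (8 + 4*y²)*0 = 0)
√((J(9) - 18)² + Z(160)) = √((-1 - 18)² + 0) = √((-19)² + 0) = √(361 + 0) = √361 = 19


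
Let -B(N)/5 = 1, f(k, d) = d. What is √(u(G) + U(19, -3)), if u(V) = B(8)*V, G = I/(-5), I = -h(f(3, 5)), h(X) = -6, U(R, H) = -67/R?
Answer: √893/19 ≈ 1.5728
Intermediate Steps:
B(N) = -5 (B(N) = -5*1 = -5)
I = 6 (I = -1*(-6) = 6)
G = -6/5 (G = 6/(-5) = 6*(-⅕) = -6/5 ≈ -1.2000)
u(V) = -5*V
√(u(G) + U(19, -3)) = √(-5*(-6/5) - 67/19) = √(6 - 67*1/19) = √(6 - 67/19) = √(47/19) = √893/19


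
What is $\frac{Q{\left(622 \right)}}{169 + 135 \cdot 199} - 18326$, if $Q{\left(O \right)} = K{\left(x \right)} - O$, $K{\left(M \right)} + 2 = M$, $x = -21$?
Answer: $- \frac{495425729}{27034} \approx -18326.0$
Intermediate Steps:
$K{\left(M \right)} = -2 + M$
$Q{\left(O \right)} = -23 - O$ ($Q{\left(O \right)} = \left(-2 - 21\right) - O = -23 - O$)
$\frac{Q{\left(622 \right)}}{169 + 135 \cdot 199} - 18326 = \frac{-23 - 622}{169 + 135 \cdot 199} - 18326 = \frac{-23 - 622}{169 + 26865} - 18326 = - \frac{645}{27034} - 18326 = - \frac{495425729}{27034}$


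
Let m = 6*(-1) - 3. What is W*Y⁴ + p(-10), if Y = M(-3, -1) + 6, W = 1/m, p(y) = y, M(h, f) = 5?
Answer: -14731/9 ≈ -1636.8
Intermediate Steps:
m = -9 (m = -6 - 3 = -9)
W = -⅑ (W = 1/(-9) = -⅑ ≈ -0.11111)
Y = 11 (Y = 5 + 6 = 11)
W*Y⁴ + p(-10) = -⅑*11⁴ - 10 = -⅑*14641 - 10 = -14641/9 - 10 = -14731/9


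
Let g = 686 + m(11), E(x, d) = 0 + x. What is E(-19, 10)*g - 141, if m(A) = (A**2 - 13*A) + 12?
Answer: -12985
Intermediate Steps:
E(x, d) = x
m(A) = 12 + A**2 - 13*A
g = 676 (g = 686 + (12 + 11**2 - 13*11) = 686 + (12 + 121 - 143) = 686 - 10 = 676)
E(-19, 10)*g - 141 = -19*676 - 141 = -12844 - 141 = -12985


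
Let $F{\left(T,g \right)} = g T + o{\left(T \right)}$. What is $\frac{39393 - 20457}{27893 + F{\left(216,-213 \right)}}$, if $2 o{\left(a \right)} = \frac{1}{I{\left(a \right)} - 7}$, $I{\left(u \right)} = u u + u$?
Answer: $- \frac{197207920}{188657661} \approx -1.0453$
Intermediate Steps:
$I{\left(u \right)} = u + u^{2}$ ($I{\left(u \right)} = u^{2} + u = u + u^{2}$)
$o{\left(a \right)} = \frac{1}{2 \left(-7 + a \left(1 + a\right)\right)}$ ($o{\left(a \right)} = \frac{1}{2 \left(a \left(1 + a\right) - 7\right)} = \frac{1}{2 \left(-7 + a \left(1 + a\right)\right)}$)
$F{\left(T,g \right)} = \frac{1}{2 \left(-7 + T \left(1 + T\right)\right)} + T g$ ($F{\left(T,g \right)} = g T + \frac{1}{2 \left(-7 + T \left(1 + T\right)\right)} = T g + \frac{1}{2 \left(-7 + T \left(1 + T\right)\right)} = \frac{1}{2 \left(-7 + T \left(1 + T\right)\right)} + T g$)
$\frac{39393 - 20457}{27893 + F{\left(216,-213 \right)}} = \frac{39393 - 20457}{27893 + \frac{\frac{1}{2} + 216 \left(-213\right) \left(-7 + 216 \left(1 + 216\right)\right)}{-7 + 216 \left(1 + 216\right)}} = \frac{18936}{27893 + \frac{\frac{1}{2} + 216 \left(-213\right) \left(-7 + 216 \cdot 217\right)}{-7 + 216 \cdot 217}} = \frac{18936}{27893 + \frac{\frac{1}{2} + 216 \left(-213\right) \left(-7 + 46872\right)}{-7 + 46872}} = \frac{18936}{27893 + \frac{\frac{1}{2} + 216 \left(-213\right) 46865}{46865}} = \frac{18936}{27893 + \frac{\frac{1}{2} - 2156164920}{46865}} = \frac{18936}{27893 + \frac{1}{46865} \left(- \frac{4312329839}{2}\right)} = \frac{18936}{27893 - \frac{4312329839}{93730}} = \frac{18936}{- \frac{1697918949}{93730}} = 18936 \left(- \frac{93730}{1697918949}\right) = - \frac{197207920}{188657661}$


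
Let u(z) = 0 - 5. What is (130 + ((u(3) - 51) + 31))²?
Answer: 11025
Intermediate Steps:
u(z) = -5
(130 + ((u(3) - 51) + 31))² = (130 + ((-5 - 51) + 31))² = (130 + (-56 + 31))² = (130 - 25)² = 105² = 11025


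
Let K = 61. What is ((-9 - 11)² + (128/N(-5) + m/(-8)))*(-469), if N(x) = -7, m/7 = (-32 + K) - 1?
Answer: -335067/2 ≈ -1.6753e+5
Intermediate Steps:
m = 196 (m = 7*((-32 + 61) - 1) = 7*(29 - 1) = 7*28 = 196)
((-9 - 11)² + (128/N(-5) + m/(-8)))*(-469) = ((-9 - 11)² + (128/(-7) + 196/(-8)))*(-469) = ((-20)² + (128*(-⅐) + 196*(-⅛)))*(-469) = (400 + (-128/7 - 49/2))*(-469) = (400 - 599/14)*(-469) = (5001/14)*(-469) = -335067/2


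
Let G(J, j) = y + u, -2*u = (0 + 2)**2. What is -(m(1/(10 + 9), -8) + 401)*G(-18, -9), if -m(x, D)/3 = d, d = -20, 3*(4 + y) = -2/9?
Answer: 75604/27 ≈ 2800.1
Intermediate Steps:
u = -2 (u = -(0 + 2)**2/2 = -1/2*2**2 = -1/2*4 = -2)
y = -110/27 (y = -4 + (-2/9)/3 = -4 + (-2*1/9)/3 = -4 + (1/3)*(-2/9) = -4 - 2/27 = -110/27 ≈ -4.0741)
G(J, j) = -164/27 (G(J, j) = -110/27 - 2 = -164/27)
m(x, D) = 60 (m(x, D) = -3*(-20) = 60)
-(m(1/(10 + 9), -8) + 401)*G(-18, -9) = -(60 + 401)*(-164)/27 = -461*(-164)/27 = -1*(-75604/27) = 75604/27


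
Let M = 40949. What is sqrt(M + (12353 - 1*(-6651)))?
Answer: sqrt(59953) ≈ 244.85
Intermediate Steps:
sqrt(M + (12353 - 1*(-6651))) = sqrt(40949 + (12353 - 1*(-6651))) = sqrt(40949 + (12353 + 6651)) = sqrt(40949 + 19004) = sqrt(59953)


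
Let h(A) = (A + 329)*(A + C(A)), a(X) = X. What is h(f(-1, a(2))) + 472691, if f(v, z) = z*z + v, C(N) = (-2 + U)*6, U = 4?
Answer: 477671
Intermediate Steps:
C(N) = 12 (C(N) = (-2 + 4)*6 = 2*6 = 12)
f(v, z) = v + z² (f(v, z) = z² + v = v + z²)
h(A) = (12 + A)*(329 + A) (h(A) = (A + 329)*(A + 12) = (329 + A)*(12 + A) = (12 + A)*(329 + A))
h(f(-1, a(2))) + 472691 = (3948 + (-1 + 2²)² + 341*(-1 + 2²)) + 472691 = (3948 + (-1 + 4)² + 341*(-1 + 4)) + 472691 = (3948 + 3² + 341*3) + 472691 = (3948 + 9 + 1023) + 472691 = 4980 + 472691 = 477671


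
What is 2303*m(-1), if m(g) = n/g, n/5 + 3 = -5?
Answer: 92120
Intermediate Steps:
n = -40 (n = -15 + 5*(-5) = -15 - 25 = -40)
m(g) = -40/g
2303*m(-1) = 2303*(-40/(-1)) = 2303*(-40*(-1)) = 2303*40 = 92120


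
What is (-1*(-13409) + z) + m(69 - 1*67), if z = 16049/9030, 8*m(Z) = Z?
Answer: 242203153/18060 ≈ 13411.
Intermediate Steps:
m(Z) = Z/8
z = 16049/9030 (z = 16049*(1/9030) = 16049/9030 ≈ 1.7773)
(-1*(-13409) + z) + m(69 - 1*67) = (-1*(-13409) + 16049/9030) + (69 - 1*67)/8 = (13409 + 16049/9030) + (69 - 67)/8 = 121099319/9030 + (⅛)*2 = 121099319/9030 + ¼ = 242203153/18060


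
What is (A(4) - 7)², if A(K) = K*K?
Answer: 81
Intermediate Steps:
A(K) = K²
(A(4) - 7)² = (4² - 7)² = (16 - 7)² = 9² = 81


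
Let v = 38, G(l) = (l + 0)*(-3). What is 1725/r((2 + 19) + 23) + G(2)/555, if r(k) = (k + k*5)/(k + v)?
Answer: 4361287/8140 ≈ 535.78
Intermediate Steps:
G(l) = -3*l (G(l) = l*(-3) = -3*l)
r(k) = 6*k/(38 + k) (r(k) = (k + k*5)/(k + 38) = (k + 5*k)/(38 + k) = (6*k)/(38 + k) = 6*k/(38 + k))
1725/r((2 + 19) + 23) + G(2)/555 = 1725/((6*((2 + 19) + 23)/(38 + ((2 + 19) + 23)))) - 3*2/555 = 1725/((6*(21 + 23)/(38 + (21 + 23)))) - 6*1/555 = 1725/((6*44/(38 + 44))) - 2/185 = 1725/((6*44/82)) - 2/185 = 1725/((6*44*(1/82))) - 2/185 = 1725/(132/41) - 2/185 = 1725*(41/132) - 2/185 = 23575/44 - 2/185 = 4361287/8140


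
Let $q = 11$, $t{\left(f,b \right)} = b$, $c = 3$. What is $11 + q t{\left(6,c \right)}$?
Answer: $44$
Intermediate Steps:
$11 + q t{\left(6,c \right)} = 11 + 11 \cdot 3 = 11 + 33 = 44$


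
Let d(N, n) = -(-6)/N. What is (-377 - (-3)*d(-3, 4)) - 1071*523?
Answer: -560516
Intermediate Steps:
d(N, n) = 6/N
(-377 - (-3)*d(-3, 4)) - 1071*523 = (-377 - (-3)*6/(-3)) - 1071*523 = (-377 - (-3)*6*(-⅓)) - 560133 = (-377 - (-3)*(-2)) - 560133 = (-377 - 1*6) - 560133 = (-377 - 6) - 560133 = -383 - 560133 = -560516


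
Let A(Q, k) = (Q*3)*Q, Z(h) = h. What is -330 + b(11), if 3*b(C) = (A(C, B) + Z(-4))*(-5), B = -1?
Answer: -2785/3 ≈ -928.33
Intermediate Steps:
A(Q, k) = 3*Q**2 (A(Q, k) = (3*Q)*Q = 3*Q**2)
b(C) = 20/3 - 5*C**2 (b(C) = ((3*C**2 - 4)*(-5))/3 = ((-4 + 3*C**2)*(-5))/3 = (20 - 15*C**2)/3 = 20/3 - 5*C**2)
-330 + b(11) = -330 + (20/3 - 5*11**2) = -330 + (20/3 - 5*121) = -330 + (20/3 - 605) = -330 - 1795/3 = -2785/3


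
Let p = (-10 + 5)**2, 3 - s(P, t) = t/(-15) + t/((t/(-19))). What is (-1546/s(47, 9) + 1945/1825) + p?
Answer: -1746368/41245 ≈ -42.341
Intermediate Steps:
s(P, t) = 22 + t/15 (s(P, t) = 3 - (t/(-15) + t/((t/(-19)))) = 3 - (t*(-1/15) + t/((t*(-1/19)))) = 3 - (-t/15 + t/((-t/19))) = 3 - (-t/15 + t*(-19/t)) = 3 - (-t/15 - 19) = 3 - (-19 - t/15) = 3 + (19 + t/15) = 22 + t/15)
p = 25 (p = (-5)**2 = 25)
(-1546/s(47, 9) + 1945/1825) + p = (-1546/(22 + (1/15)*9) + 1945/1825) + 25 = (-1546/(22 + 3/5) + 1945*(1/1825)) + 25 = (-1546/113/5 + 389/365) + 25 = (-1546*5/113 + 389/365) + 25 = (-7730/113 + 389/365) + 25 = -2777493/41245 + 25 = -1746368/41245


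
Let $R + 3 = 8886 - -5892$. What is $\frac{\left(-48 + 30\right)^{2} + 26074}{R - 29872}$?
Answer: $- \frac{26398}{15097} \approx -1.7486$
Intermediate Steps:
$R = 14775$ ($R = -3 + \left(8886 - -5892\right) = -3 + \left(8886 + 5892\right) = -3 + 14778 = 14775$)
$\frac{\left(-48 + 30\right)^{2} + 26074}{R - 29872} = \frac{\left(-48 + 30\right)^{2} + 26074}{14775 - 29872} = \frac{\left(-18\right)^{2} + 26074}{-15097} = \left(324 + 26074\right) \left(- \frac{1}{15097}\right) = 26398 \left(- \frac{1}{15097}\right) = - \frac{26398}{15097}$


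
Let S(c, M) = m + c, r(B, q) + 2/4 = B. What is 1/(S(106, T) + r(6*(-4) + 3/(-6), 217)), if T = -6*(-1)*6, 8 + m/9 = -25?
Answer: -1/216 ≈ -0.0046296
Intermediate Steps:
m = -297 (m = -72 + 9*(-25) = -72 - 225 = -297)
T = 36 (T = 6*6 = 36)
r(B, q) = -1/2 + B
S(c, M) = -297 + c
1/(S(106, T) + r(6*(-4) + 3/(-6), 217)) = 1/((-297 + 106) + (-1/2 + (6*(-4) + 3/(-6)))) = 1/(-191 + (-1/2 + (-24 + 3*(-1/6)))) = 1/(-191 + (-1/2 + (-24 - 1/2))) = 1/(-191 + (-1/2 - 49/2)) = 1/(-191 - 25) = 1/(-216) = -1/216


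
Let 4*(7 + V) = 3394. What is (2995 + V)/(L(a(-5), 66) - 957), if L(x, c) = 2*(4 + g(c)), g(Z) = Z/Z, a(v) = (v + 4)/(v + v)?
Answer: -7673/1894 ≈ -4.0512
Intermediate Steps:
V = 1683/2 (V = -7 + (¼)*3394 = -7 + 1697/2 = 1683/2 ≈ 841.50)
a(v) = (4 + v)/(2*v) (a(v) = (4 + v)/((2*v)) = (4 + v)*(1/(2*v)) = (4 + v)/(2*v))
g(Z) = 1
L(x, c) = 10 (L(x, c) = 2*(4 + 1) = 2*5 = 10)
(2995 + V)/(L(a(-5), 66) - 957) = (2995 + 1683/2)/(10 - 957) = (7673/2)/(-947) = (7673/2)*(-1/947) = -7673/1894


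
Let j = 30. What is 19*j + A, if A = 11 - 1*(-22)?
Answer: 603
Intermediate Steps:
A = 33 (A = 11 + 22 = 33)
19*j + A = 19*30 + 33 = 570 + 33 = 603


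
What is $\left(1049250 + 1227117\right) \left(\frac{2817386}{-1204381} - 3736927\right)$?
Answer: $- \frac{10245214668865056291}{1204381} \approx -8.5066 \cdot 10^{12}$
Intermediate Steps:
$\left(1049250 + 1227117\right) \left(\frac{2817386}{-1204381} - 3736927\right) = 2276367 \left(2817386 \left(- \frac{1}{1204381}\right) - 3736927\right) = 2276367 \left(- \frac{2817386}{1204381} - 3736927\right) = 2276367 \left(- \frac{4500686694573}{1204381}\right) = - \frac{10245214668865056291}{1204381}$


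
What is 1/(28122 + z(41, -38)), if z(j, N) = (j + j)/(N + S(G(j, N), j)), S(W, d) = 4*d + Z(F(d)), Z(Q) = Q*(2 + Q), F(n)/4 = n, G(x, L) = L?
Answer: 13675/384568391 ≈ 3.5559e-5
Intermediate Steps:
F(n) = 4*n
S(W, d) = 4*d + 4*d*(2 + 4*d) (S(W, d) = 4*d + (4*d)*(2 + 4*d) = 4*d + 4*d*(2 + 4*d))
z(j, N) = 2*j/(N + 4*j*(3 + 4*j)) (z(j, N) = (j + j)/(N + 4*j*(3 + 4*j)) = (2*j)/(N + 4*j*(3 + 4*j)) = 2*j/(N + 4*j*(3 + 4*j)))
1/(28122 + z(41, -38)) = 1/(28122 + 2*41/(-38 + 12*41 + 16*41**2)) = 1/(28122 + 2*41/(-38 + 492 + 16*1681)) = 1/(28122 + 2*41/(-38 + 492 + 26896)) = 1/(28122 + 2*41/27350) = 1/(28122 + 2*41*(1/27350)) = 1/(28122 + 41/13675) = 1/(384568391/13675) = 13675/384568391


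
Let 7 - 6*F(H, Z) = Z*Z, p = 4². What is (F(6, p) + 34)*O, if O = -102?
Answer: 765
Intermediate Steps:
p = 16
F(H, Z) = 7/6 - Z²/6 (F(H, Z) = 7/6 - Z*Z/6 = 7/6 - Z²/6)
(F(6, p) + 34)*O = ((7/6 - ⅙*16²) + 34)*(-102) = ((7/6 - ⅙*256) + 34)*(-102) = ((7/6 - 128/3) + 34)*(-102) = (-83/2 + 34)*(-102) = -15/2*(-102) = 765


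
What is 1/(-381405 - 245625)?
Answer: -1/627030 ≈ -1.5948e-6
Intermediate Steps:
1/(-381405 - 245625) = 1/(-627030) = -1/627030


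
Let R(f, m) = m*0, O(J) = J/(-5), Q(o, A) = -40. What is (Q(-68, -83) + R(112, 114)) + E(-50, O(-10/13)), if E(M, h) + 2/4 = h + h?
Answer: -1045/26 ≈ -40.192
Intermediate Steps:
O(J) = -J/5 (O(J) = J*(-⅕) = -J/5)
R(f, m) = 0
E(M, h) = -½ + 2*h (E(M, h) = -½ + (h + h) = -½ + 2*h)
(Q(-68, -83) + R(112, 114)) + E(-50, O(-10/13)) = (-40 + 0) + (-½ + 2*(-(-2)/13)) = -40 + (-½ + 2*(-(-2)/13)) = -40 + (-½ + 2*(-⅕*(-10/13))) = -40 + (-½ + 2*(2/13)) = -40 + (-½ + 4/13) = -40 - 5/26 = -1045/26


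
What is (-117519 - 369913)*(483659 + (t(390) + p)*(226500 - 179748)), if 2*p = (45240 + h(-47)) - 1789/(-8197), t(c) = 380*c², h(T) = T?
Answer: -10800697751297313590456/8197 ≈ -1.3176e+18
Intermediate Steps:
p = 185224405/8197 (p = ((45240 - 47) - 1789/(-8197))/2 = (45193 - 1789*(-1/8197))/2 = (45193 + 1789/8197)/2 = (½)*(370448810/8197) = 185224405/8197 ≈ 22597.)
(-117519 - 369913)*(483659 + (t(390) + p)*(226500 - 179748)) = (-117519 - 369913)*(483659 + (380*390² + 185224405/8197)*(226500 - 179748)) = -487432*(483659 + (380*152100 + 185224405/8197)*46752) = -487432*(483659 + (57798000 + 185224405/8197)*46752) = -487432*(483659 + (473955430405/8197)*46752) = -487432*(483659 + 22158364282294560/8197) = -487432*22158368246847383/8197 = -10800697751297313590456/8197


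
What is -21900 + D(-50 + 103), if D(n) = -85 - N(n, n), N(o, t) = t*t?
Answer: -24794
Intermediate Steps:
N(o, t) = t²
D(n) = -85 - n²
-21900 + D(-50 + 103) = -21900 + (-85 - (-50 + 103)²) = -21900 + (-85 - 1*53²) = -21900 + (-85 - 1*2809) = -21900 + (-85 - 2809) = -21900 - 2894 = -24794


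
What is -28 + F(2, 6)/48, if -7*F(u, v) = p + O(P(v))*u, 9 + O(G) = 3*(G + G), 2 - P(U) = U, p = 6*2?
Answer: -1559/56 ≈ -27.839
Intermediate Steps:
p = 12
P(U) = 2 - U
O(G) = -9 + 6*G (O(G) = -9 + 3*(G + G) = -9 + 3*(2*G) = -9 + 6*G)
F(u, v) = -12/7 - u*(3 - 6*v)/7 (F(u, v) = -(12 + (-9 + 6*(2 - v))*u)/7 = -(12 + (-9 + (12 - 6*v))*u)/7 = -(12 + (3 - 6*v)*u)/7 = -(12 + u*(3 - 6*v))/7 = -12/7 - u*(3 - 6*v)/7)
-28 + F(2, 6)/48 = -28 + (-12/7 + (3/7)*2*(-1 + 2*6))/48 = -28 + (-12/7 + (3/7)*2*(-1 + 12))/48 = -28 + (-12/7 + (3/7)*2*11)/48 = -28 + (-12/7 + 66/7)/48 = -28 + (1/48)*(54/7) = -28 + 9/56 = -1559/56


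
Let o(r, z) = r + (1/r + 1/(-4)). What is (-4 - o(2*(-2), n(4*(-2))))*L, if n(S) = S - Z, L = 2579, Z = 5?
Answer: 2579/2 ≈ 1289.5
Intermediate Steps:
n(S) = -5 + S (n(S) = S - 1*5 = S - 5 = -5 + S)
o(r, z) = -¼ + r + 1/r (o(r, z) = r + (1/r + 1*(-¼)) = r + (1/r - ¼) = r + (-¼ + 1/r) = -¼ + r + 1/r)
(-4 - o(2*(-2), n(4*(-2))))*L = (-4 - (-¼ + 2*(-2) + 1/(2*(-2))))*2579 = (-4 - (-¼ - 4 + 1/(-4)))*2579 = (-4 - (-¼ - 4 - ¼))*2579 = (-4 - 1*(-9/2))*2579 = (-4 + 9/2)*2579 = (½)*2579 = 2579/2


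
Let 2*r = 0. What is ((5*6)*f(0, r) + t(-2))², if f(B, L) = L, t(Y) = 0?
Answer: 0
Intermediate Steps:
r = 0 (r = (½)*0 = 0)
((5*6)*f(0, r) + t(-2))² = ((5*6)*0 + 0)² = (30*0 + 0)² = (0 + 0)² = 0² = 0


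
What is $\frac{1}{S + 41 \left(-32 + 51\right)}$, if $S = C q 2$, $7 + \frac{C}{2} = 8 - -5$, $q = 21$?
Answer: $\frac{1}{1283} \approx 0.00077942$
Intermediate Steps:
$C = 12$ ($C = -14 + 2 \left(8 - -5\right) = -14 + 2 \left(8 + 5\right) = -14 + 2 \cdot 13 = -14 + 26 = 12$)
$S = 504$ ($S = 12 \cdot 21 \cdot 2 = 252 \cdot 2 = 504$)
$\frac{1}{S + 41 \left(-32 + 51\right)} = \frac{1}{504 + 41 \left(-32 + 51\right)} = \frac{1}{504 + 41 \cdot 19} = \frac{1}{504 + 779} = \frac{1}{1283}$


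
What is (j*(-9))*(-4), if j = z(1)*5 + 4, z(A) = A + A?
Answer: 504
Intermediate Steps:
z(A) = 2*A
j = 14 (j = (2*1)*5 + 4 = 2*5 + 4 = 10 + 4 = 14)
(j*(-9))*(-4) = (14*(-9))*(-4) = -126*(-4) = 504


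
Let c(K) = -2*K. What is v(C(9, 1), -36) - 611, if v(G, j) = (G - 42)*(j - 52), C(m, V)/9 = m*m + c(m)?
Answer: -46811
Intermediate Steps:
C(m, V) = -18*m + 9*m² (C(m, V) = 9*(m*m - 2*m) = 9*(m² - 2*m) = -18*m + 9*m²)
v(G, j) = (-52 + j)*(-42 + G) (v(G, j) = (-42 + G)*(-52 + j) = (-52 + j)*(-42 + G))
v(C(9, 1), -36) - 611 = (2184 - 468*9*(-2 + 9) - 42*(-36) + (9*9*(-2 + 9))*(-36)) - 611 = (2184 - 468*9*7 + 1512 + (9*9*7)*(-36)) - 611 = (2184 - 52*567 + 1512 + 567*(-36)) - 611 = (2184 - 29484 + 1512 - 20412) - 611 = -46200 - 611 = -46811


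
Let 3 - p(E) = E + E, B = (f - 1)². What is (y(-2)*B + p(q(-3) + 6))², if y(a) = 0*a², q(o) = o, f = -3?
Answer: 9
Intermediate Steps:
y(a) = 0
B = 16 (B = (-3 - 1)² = (-4)² = 16)
p(E) = 3 - 2*E (p(E) = 3 - (E + E) = 3 - 2*E)
(y(-2)*B + p(q(-3) + 6))² = (0*16 + (3 - 2*(-3 + 6)))² = (0 + (3 - 2*3))² = (0 + (3 - 6))² = (0 - 3)² = (-3)² = 9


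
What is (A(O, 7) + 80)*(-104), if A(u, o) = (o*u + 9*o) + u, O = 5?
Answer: -19032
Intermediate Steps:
A(u, o) = u + 9*o + o*u (A(u, o) = (9*o + o*u) + u = u + 9*o + o*u)
(A(O, 7) + 80)*(-104) = ((5 + 9*7 + 7*5) + 80)*(-104) = ((5 + 63 + 35) + 80)*(-104) = (103 + 80)*(-104) = 183*(-104) = -19032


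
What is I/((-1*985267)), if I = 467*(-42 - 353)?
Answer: 184465/985267 ≈ 0.18722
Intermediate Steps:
I = -184465 (I = 467*(-395) = -184465)
I/((-1*985267)) = -184465/((-1*985267)) = -184465/(-985267) = -184465*(-1/985267) = 184465/985267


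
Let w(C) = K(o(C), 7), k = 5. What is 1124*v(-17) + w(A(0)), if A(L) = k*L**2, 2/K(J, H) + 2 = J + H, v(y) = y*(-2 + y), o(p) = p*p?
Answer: 1815262/5 ≈ 3.6305e+5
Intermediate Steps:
o(p) = p**2
K(J, H) = 2/(-2 + H + J) (K(J, H) = 2/(-2 + (J + H)) = 2/(-2 + (H + J)) = 2/(-2 + H + J))
A(L) = 5*L**2
w(C) = 2/(5 + C**2) (w(C) = 2/(-2 + 7 + C**2) = 2/(5 + C**2))
1124*v(-17) + w(A(0)) = 1124*(-17*(-2 - 17)) + 2/(5 + (5*0**2)**2) = 1124*(-17*(-19)) + 2/(5 + (5*0)**2) = 1124*323 + 2/(5 + 0**2) = 363052 + 2/(5 + 0) = 363052 + 2/5 = 1815262/5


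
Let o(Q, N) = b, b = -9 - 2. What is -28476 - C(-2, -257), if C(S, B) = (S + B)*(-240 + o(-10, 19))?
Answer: -93485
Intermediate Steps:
b = -11
o(Q, N) = -11
C(S, B) = -251*B - 251*S (C(S, B) = (S + B)*(-240 - 11) = (B + S)*(-251) = -251*B - 251*S)
-28476 - C(-2, -257) = -28476 - (-251*(-257) - 251*(-2)) = -28476 - (64507 + 502) = -28476 - 1*65009 = -28476 - 65009 = -93485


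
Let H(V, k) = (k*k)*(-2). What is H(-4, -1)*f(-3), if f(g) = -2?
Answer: 4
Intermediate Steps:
H(V, k) = -2*k**2 (H(V, k) = k**2*(-2) = -2*k**2)
H(-4, -1)*f(-3) = -2*(-1)**2*(-2) = -2*1*(-2) = -2*(-2) = 4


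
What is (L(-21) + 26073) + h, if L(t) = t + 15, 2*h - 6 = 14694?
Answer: 33417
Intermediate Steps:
h = 7350 (h = 3 + (½)*14694 = 3 + 7347 = 7350)
L(t) = 15 + t
(L(-21) + 26073) + h = ((15 - 21) + 26073) + 7350 = (-6 + 26073) + 7350 = 26067 + 7350 = 33417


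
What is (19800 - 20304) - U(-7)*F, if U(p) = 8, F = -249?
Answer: 1488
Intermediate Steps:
(19800 - 20304) - U(-7)*F = (19800 - 20304) - 8*(-249) = -504 - 1*(-1992) = -504 + 1992 = 1488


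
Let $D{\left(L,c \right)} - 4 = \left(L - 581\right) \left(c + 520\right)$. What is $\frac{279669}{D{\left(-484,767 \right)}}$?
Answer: $- \frac{279669}{1370651} \approx -0.20404$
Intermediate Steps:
$D{\left(L,c \right)} = 4 + \left(-581 + L\right) \left(520 + c\right)$ ($D{\left(L,c \right)} = 4 + \left(L - 581\right) \left(c + 520\right) = 4 + \left(-581 + L\right) \left(520 + c\right)$)
$\frac{279669}{D{\left(-484,767 \right)}} = \frac{279669}{-302116 - 445627 + 520 \left(-484\right) - 371228} = \frac{279669}{-302116 - 445627 - 251680 - 371228} = \frac{279669}{-1370651} = 279669 \left(- \frac{1}{1370651}\right) = - \frac{279669}{1370651}$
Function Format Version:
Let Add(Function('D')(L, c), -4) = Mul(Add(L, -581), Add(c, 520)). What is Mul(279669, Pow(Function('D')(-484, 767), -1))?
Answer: Rational(-279669, 1370651) ≈ -0.20404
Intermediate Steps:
Function('D')(L, c) = Add(4, Mul(Add(-581, L), Add(520, c))) (Function('D')(L, c) = Add(4, Mul(Add(L, -581), Add(c, 520))) = Add(4, Mul(Add(-581, L), Add(520, c))))
Mul(279669, Pow(Function('D')(-484, 767), -1)) = Mul(279669, Pow(Add(-302116, Mul(-581, 767), Mul(520, -484), Mul(-484, 767)), -1)) = Mul(279669, Pow(Add(-302116, -445627, -251680, -371228), -1)) = Mul(279669, Pow(-1370651, -1)) = Mul(279669, Rational(-1, 1370651)) = Rational(-279669, 1370651)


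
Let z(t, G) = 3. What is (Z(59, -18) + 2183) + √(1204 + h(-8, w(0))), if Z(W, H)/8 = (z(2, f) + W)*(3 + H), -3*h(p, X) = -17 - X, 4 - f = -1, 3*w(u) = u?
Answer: -5257 + √10887/3 ≈ -5222.2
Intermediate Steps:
w(u) = u/3
f = 5 (f = 4 - 1*(-1) = 4 + 1 = 5)
h(p, X) = 17/3 + X/3 (h(p, X) = -(-17 - X)/3 = 17/3 + X/3)
Z(W, H) = 8*(3 + H)*(3 + W) (Z(W, H) = 8*((3 + W)*(3 + H)) = 8*((3 + H)*(3 + W)) = 8*(3 + H)*(3 + W))
(Z(59, -18) + 2183) + √(1204 + h(-8, w(0))) = ((72 + 24*(-18) + 24*59 + 8*(-18)*59) + 2183) + √(1204 + (17/3 + ((⅓)*0)/3)) = ((72 - 432 + 1416 - 8496) + 2183) + √(1204 + (17/3 + (⅓)*0)) = (-7440 + 2183) + √(1204 + (17/3 + 0)) = -5257 + √(1204 + 17/3) = -5257 + √(3629/3) = -5257 + √10887/3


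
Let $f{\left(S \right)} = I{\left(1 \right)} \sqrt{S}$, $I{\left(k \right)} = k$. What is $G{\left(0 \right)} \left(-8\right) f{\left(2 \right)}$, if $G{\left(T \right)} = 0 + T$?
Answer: $0$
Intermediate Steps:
$G{\left(T \right)} = T$
$f{\left(S \right)} = \sqrt{S}$ ($f{\left(S \right)} = 1 \sqrt{S} = \sqrt{S}$)
$G{\left(0 \right)} \left(-8\right) f{\left(2 \right)} = 0 \left(-8\right) \sqrt{2} = 0 \sqrt{2} = 0$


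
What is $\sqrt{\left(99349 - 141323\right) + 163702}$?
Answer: $8 \sqrt{1902} \approx 348.9$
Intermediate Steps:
$\sqrt{\left(99349 - 141323\right) + 163702} = \sqrt{-41974 + 163702} = \sqrt{121728} = 8 \sqrt{1902}$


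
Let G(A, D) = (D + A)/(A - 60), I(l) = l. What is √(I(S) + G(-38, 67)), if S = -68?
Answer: I*√13386/14 ≈ 8.2641*I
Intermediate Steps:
G(A, D) = (A + D)/(-60 + A)
√(I(S) + G(-38, 67)) = √(-68 + (-38 + 67)/(-60 - 38)) = √(-68 + 29/(-98)) = √(-68 - 1/98*29) = √(-68 - 29/98) = √(-6693/98) = I*√13386/14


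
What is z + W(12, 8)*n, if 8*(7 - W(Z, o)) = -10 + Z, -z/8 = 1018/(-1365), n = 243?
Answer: 8988341/5460 ≈ 1646.2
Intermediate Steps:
z = 8144/1365 (z = -8144/(-1365) = -8144*(-1)/1365 = -8*(-1018/1365) = 8144/1365 ≈ 5.9663)
W(Z, o) = 33/4 - Z/8 (W(Z, o) = 7 - (-10 + Z)/8 = 7 + (5/4 - Z/8) = 33/4 - Z/8)
z + W(12, 8)*n = 8144/1365 + (33/4 - ⅛*12)*243 = 8144/1365 + (33/4 - 3/2)*243 = 8144/1365 + (27/4)*243 = 8144/1365 + 6561/4 = 8988341/5460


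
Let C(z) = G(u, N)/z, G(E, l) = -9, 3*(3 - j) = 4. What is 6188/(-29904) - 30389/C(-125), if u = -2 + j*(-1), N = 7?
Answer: -1352311163/3204 ≈ -4.2207e+5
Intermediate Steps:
j = 5/3 (j = 3 - ⅓*4 = 3 - 4/3 = 5/3 ≈ 1.6667)
u = -11/3 (u = -2 + (5/3)*(-1) = -2 - 5/3 = -11/3 ≈ -3.6667)
C(z) = -9/z
6188/(-29904) - 30389/C(-125) = 6188/(-29904) - 30389/((-9/(-125))) = 6188*(-1/29904) - 30389/((-9*(-1/125))) = -221/1068 - 30389/9/125 = -221/1068 - 30389*125/9 = -221/1068 - 3798625/9 = -1352311163/3204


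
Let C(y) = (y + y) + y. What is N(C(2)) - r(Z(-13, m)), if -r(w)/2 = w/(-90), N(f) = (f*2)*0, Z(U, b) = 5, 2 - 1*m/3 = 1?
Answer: -⅑ ≈ -0.11111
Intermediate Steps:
m = 3 (m = 6 - 3*1 = 6 - 3 = 3)
C(y) = 3*y (C(y) = 2*y + y = 3*y)
N(f) = 0 (N(f) = (2*f)*0 = 0)
r(w) = w/45 (r(w) = -2*w/(-90) = -2*w*(-1)/90 = -(-1)*w/45 = w/45)
N(C(2)) - r(Z(-13, m)) = 0 - 5/45 = 0 - 1*⅑ = 0 - ⅑ = -⅑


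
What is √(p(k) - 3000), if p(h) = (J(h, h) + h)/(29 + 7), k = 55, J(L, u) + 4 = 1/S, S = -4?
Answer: I*√431797/12 ≈ 54.759*I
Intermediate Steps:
J(L, u) = -17/4 (J(L, u) = -4 + 1/(-4) = -4 - ¼ = -17/4)
p(h) = -17/144 + h/36 (p(h) = (-17/4 + h)/(29 + 7) = (-17/4 + h)/36 = (-17/4 + h)*(1/36) = -17/144 + h/36)
√(p(k) - 3000) = √((-17/144 + (1/36)*55) - 3000) = √((-17/144 + 55/36) - 3000) = √(203/144 - 3000) = √(-431797/144) = I*√431797/12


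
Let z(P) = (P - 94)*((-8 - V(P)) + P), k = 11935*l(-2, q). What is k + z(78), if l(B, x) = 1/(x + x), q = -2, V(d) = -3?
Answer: -16607/4 ≈ -4151.8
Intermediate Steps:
l(B, x) = 1/(2*x)
k = -11935/4 (k = 11935*((½)/(-2)) = 11935*((½)*(-½)) = 11935*(-¼) = -11935/4 ≈ -2983.8)
z(P) = (-94 + P)*(-5 + P) (z(P) = (P - 94)*((-8 - 1*(-3)) + P) = (-94 + P)*((-8 + 3) + P) = (-94 + P)*(-5 + P))
k + z(78) = -11935/4 + (470 + 78² - 99*78) = -11935/4 + (470 + 6084 - 7722) = -11935/4 - 1168 = -16607/4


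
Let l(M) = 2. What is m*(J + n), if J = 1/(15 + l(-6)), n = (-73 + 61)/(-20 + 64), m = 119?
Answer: -280/11 ≈ -25.455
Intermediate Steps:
n = -3/11 (n = -12/44 = -12*1/44 = -3/11 ≈ -0.27273)
J = 1/17 (J = 1/(15 + 2) = 1/17 ≈ 0.058824)
m*(J + n) = 119*(1/17 - 3/11) = 119*(-40/187) = -280/11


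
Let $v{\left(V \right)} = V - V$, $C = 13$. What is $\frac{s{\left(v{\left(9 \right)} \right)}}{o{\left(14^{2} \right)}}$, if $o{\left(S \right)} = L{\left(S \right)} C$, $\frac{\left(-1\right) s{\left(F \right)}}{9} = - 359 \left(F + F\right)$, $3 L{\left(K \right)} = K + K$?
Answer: $0$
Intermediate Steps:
$L{\left(K \right)} = \frac{2 K}{3}$ ($L{\left(K \right)} = \frac{K + K}{3} = \frac{2 K}{3}$)
$v{\left(V \right)} = 0$
$s{\left(F \right)} = 6462 F$ ($s{\left(F \right)} = - 9 \left(- 359 \left(F + F\right)\right) = - 9 \left(- 359 \cdot 2 F\right) = - 9 \left(- 718 F\right) = 6462 F$)
$o{\left(S \right)} = \frac{26 S}{3}$ ($o{\left(S \right)} = \frac{2 S}{3} \cdot 13 = \frac{26 S}{3}$)
$\frac{s{\left(v{\left(9 \right)} \right)}}{o{\left(14^{2} \right)}} = \frac{6462 \cdot 0}{\frac{26}{3} \cdot 14^{2}} = \frac{0}{\frac{26}{3} \cdot 196} = \frac{0}{\frac{5096}{3}} = 0 \cdot \frac{3}{5096} = 0$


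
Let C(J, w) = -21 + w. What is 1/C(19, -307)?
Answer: -1/328 ≈ -0.0030488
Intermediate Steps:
1/C(19, -307) = 1/(-21 - 307) = 1/(-328) = -1/328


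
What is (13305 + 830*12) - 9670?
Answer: 13595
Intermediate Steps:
(13305 + 830*12) - 9670 = (13305 + 9960) - 9670 = 23265 - 9670 = 13595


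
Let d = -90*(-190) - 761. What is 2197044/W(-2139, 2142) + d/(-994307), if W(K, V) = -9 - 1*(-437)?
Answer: 546132308854/106390849 ≈ 5133.3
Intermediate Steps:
W(K, V) = 428 (W(K, V) = -9 + 437 = 428)
d = 16339 (d = 17100 - 761 = 16339)
2197044/W(-2139, 2142) + d/(-994307) = 2197044/428 + 16339/(-994307) = 2197044*(1/428) + 16339*(-1/994307) = 549261/107 - 16339/994307 = 546132308854/106390849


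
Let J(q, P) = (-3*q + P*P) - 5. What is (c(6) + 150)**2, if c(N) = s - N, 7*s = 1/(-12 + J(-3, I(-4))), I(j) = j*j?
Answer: 62492500225/3013696 ≈ 20736.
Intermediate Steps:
I(j) = j**2
J(q, P) = -5 + P**2 - 3*q (J(q, P) = (-3*q + P**2) - 5 = (P**2 - 3*q) - 5 = -5 + P**2 - 3*q)
s = 1/1736 (s = 1/(7*(-12 + (-5 + ((-4)**2)**2 - 3*(-3)))) = 1/(7*(-12 + (-5 + 16**2 + 9))) = 1/(7*(-12 + (-5 + 256 + 9))) = 1/(7*(-12 + 260)) = (1/7)/248 = (1/7)*(1/248) = 1/1736 ≈ 0.00057604)
c(N) = 1/1736 - N
(c(6) + 150)**2 = ((1/1736 - 1*6) + 150)**2 = ((1/1736 - 6) + 150)**2 = (-10415/1736 + 150)**2 = (249985/1736)**2 = 62492500225/3013696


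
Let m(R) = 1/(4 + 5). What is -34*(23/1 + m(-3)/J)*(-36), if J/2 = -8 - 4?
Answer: 84439/3 ≈ 28146.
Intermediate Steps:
m(R) = 1/9
J = -24 (J = 2*(-8 - 4) = 2*(-12) = -24)
-34*(23/1 + m(-3)/J)*(-36) = -34*(23/1 + (1/9)/(-24))*(-36) = -34*(23*1 + (1/9)*(-1/24))*(-36) = -34*(23 - 1/216)*(-36) = -34*4967/216*(-36) = -84439/108*(-36) = 84439/3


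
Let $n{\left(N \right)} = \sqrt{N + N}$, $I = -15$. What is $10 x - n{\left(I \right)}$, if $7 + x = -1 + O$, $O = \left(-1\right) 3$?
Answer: $-110 - i \sqrt{30} \approx -110.0 - 5.4772 i$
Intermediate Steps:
$O = -3$
$x = -11$ ($x = -7 - 4 = -11$)
$n{\left(N \right)} = \sqrt{2} \sqrt{N}$ ($n{\left(N \right)} = \sqrt{2 N} = \sqrt{2} \sqrt{N}$)
$10 x - n{\left(I \right)} = 10 \left(-11\right) - \sqrt{2} \sqrt{-15} = -110 - \sqrt{2} i \sqrt{15} = -110 - i \sqrt{30}$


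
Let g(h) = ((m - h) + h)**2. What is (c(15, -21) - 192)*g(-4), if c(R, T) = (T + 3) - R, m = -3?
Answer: -2025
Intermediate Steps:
c(R, T) = 3 + T - R (c(R, T) = (3 + T) - R = 3 + T - R)
g(h) = 9 (g(h) = ((-3 - h) + h)**2 = (-3)**2 = 9)
(c(15, -21) - 192)*g(-4) = ((3 - 21 - 1*15) - 192)*9 = ((3 - 21 - 15) - 192)*9 = (-33 - 192)*9 = -225*9 = -2025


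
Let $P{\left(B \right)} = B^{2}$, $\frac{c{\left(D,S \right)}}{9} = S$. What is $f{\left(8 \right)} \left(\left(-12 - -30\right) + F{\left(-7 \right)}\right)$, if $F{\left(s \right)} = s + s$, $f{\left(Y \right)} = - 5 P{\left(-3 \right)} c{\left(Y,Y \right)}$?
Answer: $-12960$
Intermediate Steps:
$c{\left(D,S \right)} = 9 S$
$f{\left(Y \right)} = - 405 Y$ ($f{\left(Y \right)} = - 5 \left(-3\right)^{2} \cdot 9 Y = \left(-5\right) 9 \cdot 9 Y = - 45 \cdot 9 Y = - 405 Y$)
$F{\left(s \right)} = 2 s$
$f{\left(8 \right)} \left(\left(-12 - -30\right) + F{\left(-7 \right)}\right) = \left(-405\right) 8 \left(\left(-12 - -30\right) + 2 \left(-7\right)\right) = - 3240 \left(\left(-12 + 30\right) - 14\right) = - 3240 \left(18 - 14\right) = \left(-3240\right) 4 = -12960$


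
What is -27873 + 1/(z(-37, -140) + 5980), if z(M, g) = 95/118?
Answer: -19670951537/705735 ≈ -27873.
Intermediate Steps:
z(M, g) = 95/118 (z(M, g) = 95*(1/118) = 95/118)
-27873 + 1/(z(-37, -140) + 5980) = -27873 + 1/(95/118 + 5980) = -27873 + 1/(705735/118) = -27873 + 118/705735 = -19670951537/705735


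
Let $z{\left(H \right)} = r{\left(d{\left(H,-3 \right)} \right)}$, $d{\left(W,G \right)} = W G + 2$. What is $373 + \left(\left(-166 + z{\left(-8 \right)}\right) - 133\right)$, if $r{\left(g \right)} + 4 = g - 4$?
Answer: $92$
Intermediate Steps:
$d{\left(W,G \right)} = 2 + G W$ ($d{\left(W,G \right)} = G W + 2 = 2 + G W$)
$r{\left(g \right)} = -8 + g$ ($r{\left(g \right)} = -4 + \left(g - 4\right) = -4 + \left(-4 + g\right) = -8 + g$)
$z{\left(H \right)} = -6 - 3 H$ ($z{\left(H \right)} = -8 - \left(-2 + 3 H\right) = -6 - 3 H$)
$373 + \left(\left(-166 + z{\left(-8 \right)}\right) - 133\right) = 373 - 281 = 92$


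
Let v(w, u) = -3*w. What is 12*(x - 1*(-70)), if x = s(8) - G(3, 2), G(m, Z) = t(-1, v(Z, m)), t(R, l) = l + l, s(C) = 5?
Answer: 1044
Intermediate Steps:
t(R, l) = 2*l
G(m, Z) = -6*Z (G(m, Z) = 2*(-3*Z) = -6*Z)
x = 17 (x = 5 - (-6)*2 = 5 - 1*(-12) = 5 + 12 = 17)
12*(x - 1*(-70)) = 12*(17 - 1*(-70)) = 12*(17 + 70) = 12*87 = 1044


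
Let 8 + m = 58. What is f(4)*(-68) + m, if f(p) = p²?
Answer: -1038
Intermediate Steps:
m = 50 (m = -8 + 58 = 50)
f(4)*(-68) + m = 4²*(-68) + 50 = 16*(-68) + 50 = -1088 + 50 = -1038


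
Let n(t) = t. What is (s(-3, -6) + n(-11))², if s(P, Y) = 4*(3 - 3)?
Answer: 121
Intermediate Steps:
s(P, Y) = 0 (s(P, Y) = 4*0 = 0)
(s(-3, -6) + n(-11))² = (0 - 11)² = (-11)² = 121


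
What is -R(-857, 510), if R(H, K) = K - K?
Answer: 0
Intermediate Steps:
R(H, K) = 0
-R(-857, 510) = -1*0 = 0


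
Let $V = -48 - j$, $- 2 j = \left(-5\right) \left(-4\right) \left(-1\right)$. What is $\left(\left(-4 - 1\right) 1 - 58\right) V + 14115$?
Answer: $17769$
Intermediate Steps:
$j = 10$ ($j = - \frac{\left(-5\right) \left(-4\right) \left(-1\right)}{2} = - \frac{20 \left(-1\right)}{2} = \left(- \frac{1}{2}\right) \left(-20\right) = 10$)
$V = -58$ ($V = -48 - 10 = -58$)
$\left(\left(-4 - 1\right) 1 - 58\right) V + 14115 = \left(\left(-4 - 1\right) 1 - 58\right) \left(-58\right) + 14115 = \left(\left(-5\right) 1 - 58\right) \left(-58\right) + 14115 = \left(-5 - 58\right) \left(-58\right) + 14115 = \left(-63\right) \left(-58\right) + 14115 = 3654 + 14115 = 17769$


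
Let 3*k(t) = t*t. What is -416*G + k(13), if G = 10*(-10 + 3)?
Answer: 87529/3 ≈ 29176.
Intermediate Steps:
G = -70 (G = 10*(-7) = -70)
k(t) = t**2/3 (k(t) = (t*t)/3 = t**2/3)
-416*G + k(13) = -416*(-70) + (1/3)*13**2 = 29120 + (1/3)*169 = 29120 + 169/3 = 87529/3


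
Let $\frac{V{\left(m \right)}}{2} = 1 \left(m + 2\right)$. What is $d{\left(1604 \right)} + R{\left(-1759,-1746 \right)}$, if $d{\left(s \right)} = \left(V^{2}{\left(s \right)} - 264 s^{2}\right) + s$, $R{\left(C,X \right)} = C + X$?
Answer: $-668908381$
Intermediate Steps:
$V{\left(m \right)} = 4 + 2 m$ ($V{\left(m \right)} = 2 \cdot 1 \left(m + 2\right) = 2 \cdot 1 \left(2 + m\right) = 2 \left(2 + m\right) = 4 + 2 m$)
$d{\left(s \right)} = s + \left(4 + 2 s\right)^{2} - 264 s^{2}$ ($d{\left(s \right)} = \left(\left(4 + 2 s\right)^{2} - 264 s^{2}\right) + s = s + \left(4 + 2 s\right)^{2} - 264 s^{2}$)
$d{\left(1604 \right)} + R{\left(-1759,-1746 \right)} = \left(16 - 260 \cdot 1604^{2} + 17 \cdot 1604\right) - 3505 = \left(16 - 668932160 + 27268\right) - 3505 = -668904876 - 3505 = -668908381$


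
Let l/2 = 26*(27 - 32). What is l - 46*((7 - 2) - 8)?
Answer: -122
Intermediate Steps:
l = -260 (l = 2*(26*(27 - 32)) = 2*(26*(-5)) = 2*(-130) = -260)
l - 46*((7 - 2) - 8) = -260 - 46*((7 - 2) - 8) = -260 - 46*(5 - 8) = -260 - 46*(-3) = -260 + 138 = -122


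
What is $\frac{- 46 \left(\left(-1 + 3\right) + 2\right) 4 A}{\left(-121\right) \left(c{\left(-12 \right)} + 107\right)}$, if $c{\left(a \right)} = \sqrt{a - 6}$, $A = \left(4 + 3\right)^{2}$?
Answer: $\frac{3858848}{1387507} - \frac{108192 i \sqrt{2}}{1387507} \approx 2.7811 - 0.11027 i$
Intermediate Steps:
$A = 49$ ($A = 7^{2} = 49$)
$c{\left(a \right)} = \sqrt{-6 + a}$
$\frac{- 46 \left(\left(-1 + 3\right) + 2\right) 4 A}{\left(-121\right) \left(c{\left(-12 \right)} + 107\right)} = \frac{- 46 \left(\left(-1 + 3\right) + 2\right) 4 \cdot 49}{\left(-121\right) \left(\sqrt{-6 - 12} + 107\right)} = \frac{- 46 \left(2 + 2\right) 4 \cdot 49}{\left(-121\right) \left(\sqrt{-18} + 107\right)} = \frac{- 46 \cdot 4 \cdot 4 \cdot 49}{\left(-121\right) \left(3 i \sqrt{2} + 107\right)} = \frac{\left(-46\right) 16 \cdot 49}{\left(-121\right) \left(107 + 3 i \sqrt{2}\right)} = \frac{\left(-736\right) 49}{-12947 - 363 i \sqrt{2}} = - \frac{36064}{-12947 - 363 i \sqrt{2}}$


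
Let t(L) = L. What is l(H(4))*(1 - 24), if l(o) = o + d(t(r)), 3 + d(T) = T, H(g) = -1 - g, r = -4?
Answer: 276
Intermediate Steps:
d(T) = -3 + T
l(o) = -7 + o (l(o) = o + (-3 - 4) = o - 7 = -7 + o)
l(H(4))*(1 - 24) = (-7 + (-1 - 1*4))*(1 - 24) = (-7 + (-1 - 4))*(-23) = (-7 - 5)*(-23) = -12*(-23) = 276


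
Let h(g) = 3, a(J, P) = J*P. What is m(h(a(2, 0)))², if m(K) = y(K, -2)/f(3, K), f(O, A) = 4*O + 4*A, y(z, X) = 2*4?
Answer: ⅑ ≈ 0.11111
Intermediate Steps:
y(z, X) = 8
f(O, A) = 4*A + 4*O
m(K) = 8/(12 + 4*K) (m(K) = 8/(4*K + 4*3) = 8/(4*K + 12) = 8/(12 + 4*K))
m(h(a(2, 0)))² = (2/(3 + 3))² = (2/6)² = (2*(⅙))² = (⅓)² = ⅑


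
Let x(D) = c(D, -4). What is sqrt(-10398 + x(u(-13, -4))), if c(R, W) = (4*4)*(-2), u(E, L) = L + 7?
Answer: I*sqrt(10430) ≈ 102.13*I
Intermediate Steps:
u(E, L) = 7 + L
c(R, W) = -32 (c(R, W) = 16*(-2) = -32)
x(D) = -32
sqrt(-10398 + x(u(-13, -4))) = sqrt(-10398 - 32) = sqrt(-10430) = I*sqrt(10430)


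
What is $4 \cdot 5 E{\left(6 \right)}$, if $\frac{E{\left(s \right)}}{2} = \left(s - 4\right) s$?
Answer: $480$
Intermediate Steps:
$E{\left(s \right)} = 2 s \left(-4 + s\right)$ ($E{\left(s \right)} = 2 \left(s - 4\right) s = 2 \left(-4 + s\right) s = 2 s \left(-4 + s\right)$)
$4 \cdot 5 E{\left(6 \right)} = 4 \cdot 5 \cdot 2 \cdot 6 \left(-4 + 6\right) = 20 \cdot 2 \cdot 6 \cdot 2 = 20 \cdot 24 = 480$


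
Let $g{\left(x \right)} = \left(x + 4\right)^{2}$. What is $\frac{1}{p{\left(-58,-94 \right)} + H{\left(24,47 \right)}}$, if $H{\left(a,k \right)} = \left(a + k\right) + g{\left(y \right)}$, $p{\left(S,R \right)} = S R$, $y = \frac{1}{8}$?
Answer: $\frac{64}{354561} \approx 0.0001805$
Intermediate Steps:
$y = \frac{1}{8} \approx 0.125$
$g{\left(x \right)} = \left(4 + x\right)^{2}$
$p{\left(S,R \right)} = R S$
$H{\left(a,k \right)} = \frac{1089}{64} + a + k$ ($H{\left(a,k \right)} = \left(a + k\right) + \left(4 + \frac{1}{8}\right)^{2} = \left(a + k\right) + \left(\frac{33}{8}\right)^{2} = \left(a + k\right) + \frac{1089}{64} = \frac{1089}{64} + a + k$)
$\frac{1}{p{\left(-58,-94 \right)} + H{\left(24,47 \right)}} = \frac{1}{\left(-94\right) \left(-58\right) + \left(\frac{1089}{64} + 24 + 47\right)} = \frac{1}{5452 + \frac{5633}{64}} = \frac{1}{\frac{354561}{64}} = \frac{64}{354561}$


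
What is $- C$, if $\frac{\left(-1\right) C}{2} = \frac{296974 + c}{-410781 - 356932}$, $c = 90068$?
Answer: $- \frac{774084}{767713} \approx -1.0083$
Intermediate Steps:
$C = \frac{774084}{767713}$ ($C = - 2 \frac{296974 + 90068}{-410781 - 356932} = - 2 \frac{387042}{-767713} = - 2 \cdot 387042 \left(- \frac{1}{767713}\right) = \left(-2\right) \left(- \frac{387042}{767713}\right) = \frac{774084}{767713} \approx 1.0083$)
$- C = \left(-1\right) \frac{774084}{767713} = - \frac{774084}{767713}$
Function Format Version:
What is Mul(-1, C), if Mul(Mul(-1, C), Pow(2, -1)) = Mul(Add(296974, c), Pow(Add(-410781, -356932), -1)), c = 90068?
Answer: Rational(-774084, 767713) ≈ -1.0083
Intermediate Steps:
C = Rational(774084, 767713) (C = Mul(-2, Mul(Add(296974, 90068), Pow(Add(-410781, -356932), -1))) = Mul(-2, Mul(387042, Pow(-767713, -1))) = Mul(-2, Mul(387042, Rational(-1, 767713))) = Mul(-2, Rational(-387042, 767713)) = Rational(774084, 767713) ≈ 1.0083)
Mul(-1, C) = Mul(-1, Rational(774084, 767713)) = Rational(-774084, 767713)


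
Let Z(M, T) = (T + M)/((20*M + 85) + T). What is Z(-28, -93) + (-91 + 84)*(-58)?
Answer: 230729/568 ≈ 406.21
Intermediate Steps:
Z(M, T) = (M + T)/(85 + T + 20*M) (Z(M, T) = (M + T)/((85 + 20*M) + T) = (M + T)/(85 + T + 20*M))
Z(-28, -93) + (-91 + 84)*(-58) = (-28 - 93)/(85 - 93 + 20*(-28)) + (-91 + 84)*(-58) = -121/(85 - 93 - 560) - 7*(-58) = -121/(-568) + 406 = -1/568*(-121) + 406 = 121/568 + 406 = 230729/568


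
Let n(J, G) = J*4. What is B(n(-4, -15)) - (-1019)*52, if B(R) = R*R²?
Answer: 48892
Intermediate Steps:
n(J, G) = 4*J
B(R) = R³
B(n(-4, -15)) - (-1019)*52 = (4*(-4))³ - (-1019)*52 = (-16)³ - 1*(-52988) = -4096 + 52988 = 48892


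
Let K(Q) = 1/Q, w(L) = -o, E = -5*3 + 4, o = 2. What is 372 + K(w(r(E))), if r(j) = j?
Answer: 743/2 ≈ 371.50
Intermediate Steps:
E = -11 (E = -15 + 4 = -11)
w(L) = -2 (w(L) = -1*2 = -2)
372 + K(w(r(E))) = 372 + 1/(-2) = 372 - 1/2 = 743/2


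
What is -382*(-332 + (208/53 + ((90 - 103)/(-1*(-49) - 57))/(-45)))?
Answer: 1195730479/9540 ≈ 1.2534e+5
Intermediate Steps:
-382*(-332 + (208/53 + ((90 - 103)/(-1*(-49) - 57))/(-45))) = -382*(-332 + (208*(1/53) - 13/(49 - 57)*(-1/45))) = -382*(-332 + (208/53 - 13/(-8)*(-1/45))) = -382*(-332 + (208/53 - 13*(-1/8)*(-1/45))) = -382*(-332 + (208/53 + (13/8)*(-1/45))) = -382*(-332 + (208/53 - 13/360)) = -382*(-332 + 74191/19080) = -382*(-6260369/19080) = 1195730479/9540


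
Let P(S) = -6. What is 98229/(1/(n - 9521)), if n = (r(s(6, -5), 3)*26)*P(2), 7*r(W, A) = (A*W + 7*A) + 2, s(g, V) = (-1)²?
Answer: -6945084987/7 ≈ -9.9215e+8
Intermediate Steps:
s(g, V) = 1
r(W, A) = 2/7 + A + A*W/7 (r(W, A) = ((A*W + 7*A) + 2)/7 = ((7*A + A*W) + 2)/7 = (2 + 7*A + A*W)/7 = 2/7 + A + A*W/7)
n = -4056/7 (n = ((2/7 + 3 + (⅐)*3*1)*26)*(-6) = ((2/7 + 3 + 3/7)*26)*(-6) = ((26/7)*26)*(-6) = (676/7)*(-6) = -4056/7 ≈ -579.43)
98229/(1/(n - 9521)) = 98229/(1/(-4056/7 - 9521)) = 98229/(1/(-70703/7)) = 98229/(-7/70703) = 98229*(-70703/7) = -6945084987/7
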